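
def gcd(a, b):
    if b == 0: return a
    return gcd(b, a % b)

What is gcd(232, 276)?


gcd(232, 276) = gcd(276, 232)
gcd(276, 232) = gcd(232, 44)
gcd(232, 44) = gcd(44, 12)
gcd(44, 12) = gcd(12, 8)
gcd(12, 8) = gcd(8, 4)
gcd(8, 4) = gcd(4, 0)
gcd(4, 0) = 4  (base case)

4


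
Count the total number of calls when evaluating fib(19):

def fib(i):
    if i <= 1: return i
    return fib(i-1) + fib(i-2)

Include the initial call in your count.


Let C(n) = total calls for fib(n)
C(0) = 1, C(1) = 1
C(2) = 1 + C(1) + C(0) = 1 + 1 + 1 = 3
C(3) = 1 + C(2) + C(1) = 1 + 3 + 1 = 5
C(4) = 1 + C(3) + C(2) = 1 + 5 + 3 = 9
C(5) = 1 + C(4) + C(3) = 1 + 9 + 5 = 15
C(6) = 1 + C(5) + C(4) = 1 + 15 + 9 = 25
C(7) = 1 + C(6) + C(5) = 1 + 25 + 15 = 41
C(8) = 1 + C(7) + C(6) = 1 + 41 + 25 = 67
C(9) = 1 + C(8) + C(7) = 1 + 67 + 41 = 109
C(10) = 1 + C(9) + C(8) = 1 + 109 + 67 = 177
C(11) = 1 + C(10) + C(9) = 1 + 177 + 109 = 287
C(12) = 1 + C(11) + C(10) = 1 + 287 + 177 = 465
C(13) = 1 + C(12) + C(11) = 1 + 465 + 287 = 753
C(14) = 1 + C(13) + C(12) = 1 + 753 + 465 = 1219
C(15) = 1 + C(14) + C(13) = 1 + 1219 + 753 = 1973
C(16) = 1 + C(15) + C(14) = 1 + 1973 + 1219 = 3193
C(17) = 1 + C(16) + C(15) = 1 + 3193 + 1973 = 5167
C(18) = 1 + C(17) + C(16) = 1 + 5167 + 3193 = 8361
C(19) = 1 + C(18) + C(17) = 1 + 8361 + 5167 = 13529

13529


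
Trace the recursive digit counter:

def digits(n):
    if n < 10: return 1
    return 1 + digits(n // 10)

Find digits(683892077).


digits(683892077) = 1 + digits(68389207)
digits(68389207) = 1 + digits(6838920)
digits(6838920) = 1 + digits(683892)
digits(683892) = 1 + digits(68389)
digits(68389) = 1 + digits(6838)
digits(6838) = 1 + digits(683)
digits(683) = 1 + digits(68)
digits(68) = 1 + digits(6)
digits(6) = 1  (base case: 6 < 10)
Unwinding: 1 + 1 + 1 + 1 + 1 + 1 + 1 + 1 + 1 = 9

9


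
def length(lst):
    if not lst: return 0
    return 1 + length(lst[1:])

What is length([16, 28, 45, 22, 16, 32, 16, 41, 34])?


length([16, 28, 45, 22, 16, 32, 16, 41, 34]) = 1 + length([28, 45, 22, 16, 32, 16, 41, 34])
length([28, 45, 22, 16, 32, 16, 41, 34]) = 1 + length([45, 22, 16, 32, 16, 41, 34])
length([45, 22, 16, 32, 16, 41, 34]) = 1 + length([22, 16, 32, 16, 41, 34])
length([22, 16, 32, 16, 41, 34]) = 1 + length([16, 32, 16, 41, 34])
length([16, 32, 16, 41, 34]) = 1 + length([32, 16, 41, 34])
length([32, 16, 41, 34]) = 1 + length([16, 41, 34])
length([16, 41, 34]) = 1 + length([41, 34])
length([41, 34]) = 1 + length([34])
length([34]) = 1 + length([])
length([]) = 0  (base case)
Unwinding: 1 + 1 + 1 + 1 + 1 + 1 + 1 + 1 + 1 + 0 = 9

9


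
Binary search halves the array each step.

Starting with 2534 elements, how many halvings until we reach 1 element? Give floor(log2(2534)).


2534 / 2 = 1267
1267 / 2 = 633
633 / 2 = 316
316 / 2 = 158
158 / 2 = 79
79 / 2 = 39
39 / 2 = 19
19 / 2 = 9
9 / 2 = 4
4 / 2 = 2
2 / 2 = 1
Reached 1 after 11 halvings

11


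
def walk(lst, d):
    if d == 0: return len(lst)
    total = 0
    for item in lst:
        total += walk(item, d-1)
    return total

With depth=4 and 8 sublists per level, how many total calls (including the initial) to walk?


At depth 0 (root): 1 call
At depth 1: each of 1 parents calls walk on 8 children = 8 calls
At depth 2: each of 8 parents calls walk on 8 children = 64 calls
At depth 3: each of 64 parents calls walk on 8 children = 512 calls
At depth 4: each of 512 parents calls walk on 8 children = 4096 calls
Total: 1 + 8 + 64 + 512 + 4096 = 4681

4681


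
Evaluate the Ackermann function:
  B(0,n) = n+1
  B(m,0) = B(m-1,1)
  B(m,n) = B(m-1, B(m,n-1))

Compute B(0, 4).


B(0, 4) = 5
Result: B(0, 4) = 5

5


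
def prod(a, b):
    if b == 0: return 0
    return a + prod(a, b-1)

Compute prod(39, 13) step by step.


prod(39, 13) = 39 + prod(39, 12)
prod(39, 12) = 39 + prod(39, 11)
prod(39, 11) = 39 + prod(39, 10)
prod(39, 10) = 39 + prod(39, 9)
prod(39, 9) = 39 + prod(39, 8)
prod(39, 8) = 39 + prod(39, 7)
prod(39, 7) = 39 + prod(39, 6)
prod(39, 6) = 39 + prod(39, 5)
prod(39, 5) = 39 + prod(39, 4)
prod(39, 4) = 39 + prod(39, 3)
prod(39, 3) = 39 + prod(39, 2)
prod(39, 2) = 39 + prod(39, 1)
prod(39, 1) = 39 + prod(39, 0)
prod(39, 0) = 0  (base case)
Total: 39 + 39 + 39 + 39 + 39 + 39 + 39 + 39 + 39 + 39 + 39 + 39 + 39 + 0 = 507

507


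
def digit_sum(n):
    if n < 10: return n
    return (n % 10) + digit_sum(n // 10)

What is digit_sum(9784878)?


digit_sum(9784878) = 8 + digit_sum(978487)
digit_sum(978487) = 7 + digit_sum(97848)
digit_sum(97848) = 8 + digit_sum(9784)
digit_sum(9784) = 4 + digit_sum(978)
digit_sum(978) = 8 + digit_sum(97)
digit_sum(97) = 7 + digit_sum(9)
digit_sum(9) = 9  (base case)
Total: 8 + 7 + 8 + 4 + 8 + 7 + 9 = 51

51


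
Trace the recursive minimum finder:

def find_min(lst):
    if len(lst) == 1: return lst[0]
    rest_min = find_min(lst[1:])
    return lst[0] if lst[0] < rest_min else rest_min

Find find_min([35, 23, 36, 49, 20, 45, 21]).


find_min([35, 23, 36, 49, 20, 45, 21]): compare 35 with find_min([23, 36, 49, 20, 45, 21])
find_min([23, 36, 49, 20, 45, 21]): compare 23 with find_min([36, 49, 20, 45, 21])
find_min([36, 49, 20, 45, 21]): compare 36 with find_min([49, 20, 45, 21])
find_min([49, 20, 45, 21]): compare 49 with find_min([20, 45, 21])
find_min([20, 45, 21]): compare 20 with find_min([45, 21])
find_min([45, 21]): compare 45 with find_min([21])
find_min([21]) = 21  (base case)
Compare 45 with 21 -> 21
Compare 20 with 21 -> 20
Compare 49 with 20 -> 20
Compare 36 with 20 -> 20
Compare 23 with 20 -> 20
Compare 35 with 20 -> 20

20


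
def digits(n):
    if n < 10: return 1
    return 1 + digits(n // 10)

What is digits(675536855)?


digits(675536855) = 1 + digits(67553685)
digits(67553685) = 1 + digits(6755368)
digits(6755368) = 1 + digits(675536)
digits(675536) = 1 + digits(67553)
digits(67553) = 1 + digits(6755)
digits(6755) = 1 + digits(675)
digits(675) = 1 + digits(67)
digits(67) = 1 + digits(6)
digits(6) = 1  (base case: 6 < 10)
Unwinding: 1 + 1 + 1 + 1 + 1 + 1 + 1 + 1 + 1 = 9

9


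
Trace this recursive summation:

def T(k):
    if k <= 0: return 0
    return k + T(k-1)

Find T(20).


T(20)
= 20 + 19 + 18 + 17 + 16 + 15 + 14 + 13 + 12 + 11 + 10 + 9 + 8 + 7 + 6 + 5 + 4 + 3 + 2 + 1 + T(0)
= 20 + 19 + 18 + 17 + 16 + 15 + 14 + 13 + 12 + 11 + 10 + 9 + 8 + 7 + 6 + 5 + 4 + 3 + 2 + 1 + 0
= 210

210


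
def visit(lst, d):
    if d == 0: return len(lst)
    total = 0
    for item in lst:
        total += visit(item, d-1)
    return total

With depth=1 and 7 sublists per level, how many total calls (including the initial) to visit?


At depth 0 (root): 1 call
At depth 1: each of 1 parents calls visit on 7 children = 7 calls
Total: 1 + 7 = 8

8


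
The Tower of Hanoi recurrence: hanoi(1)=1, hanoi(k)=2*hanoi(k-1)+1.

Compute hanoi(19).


hanoi(19) = 2 * hanoi(18) + 1
hanoi(18) = 2 * hanoi(17) + 1
hanoi(17) = 2 * hanoi(16) + 1
hanoi(16) = 2 * hanoi(15) + 1
hanoi(15) = 2 * hanoi(14) + 1
hanoi(14) = 2 * hanoi(13) + 1
hanoi(13) = 2 * hanoi(12) + 1
hanoi(12) = 2 * hanoi(11) + 1
hanoi(11) = 2 * hanoi(10) + 1
hanoi(10) = 2 * hanoi(9) + 1
hanoi(9) = 2 * hanoi(8) + 1
hanoi(8) = 2 * hanoi(7) + 1
hanoi(7) = 2 * hanoi(6) + 1
hanoi(6) = 2 * hanoi(5) + 1
hanoi(5) = 2 * hanoi(4) + 1
hanoi(4) = 2 * hanoi(3) + 1
hanoi(3) = 2 * hanoi(2) + 1
hanoi(2) = 2 * hanoi(1) + 1
hanoi(1) = 1  (base case)
hanoi(2) = 2 * 1 + 1 = 3
hanoi(3) = 2 * 3 + 1 = 7
hanoi(4) = 2 * 7 + 1 = 15
hanoi(5) = 2 * 15 + 1 = 31
hanoi(6) = 2 * 31 + 1 = 63
hanoi(7) = 2 * 63 + 1 = 127
hanoi(8) = 2 * 127 + 1 = 255
hanoi(9) = 2 * 255 + 1 = 511
hanoi(10) = 2 * 511 + 1 = 1023
hanoi(11) = 2 * 1023 + 1 = 2047
hanoi(12) = 2 * 2047 + 1 = 4095
hanoi(13) = 2 * 4095 + 1 = 8191
hanoi(14) = 2 * 8191 + 1 = 16383
hanoi(15) = 2 * 16383 + 1 = 32767
hanoi(16) = 2 * 32767 + 1 = 65535
hanoi(17) = 2 * 65535 + 1 = 131071
hanoi(18) = 2 * 131071 + 1 = 262143
hanoi(19) = 2 * 262143 + 1 = 524287

524287


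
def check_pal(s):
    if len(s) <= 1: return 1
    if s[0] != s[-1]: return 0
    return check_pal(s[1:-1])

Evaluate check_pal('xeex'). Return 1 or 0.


check_pal('xeex'): s[0]='x' == s[-1]='x' -> check check_pal('ee')
check_pal('ee'): s[0]='e' == s[-1]='e' -> check check_pal('')
check_pal(''): len <= 1 -> return 1  (base case)
Result: 1 (palindrome)

1


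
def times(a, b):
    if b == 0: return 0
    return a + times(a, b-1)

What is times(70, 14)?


times(70, 14) = 70 + times(70, 13)
times(70, 13) = 70 + times(70, 12)
times(70, 12) = 70 + times(70, 11)
times(70, 11) = 70 + times(70, 10)
times(70, 10) = 70 + times(70, 9)
times(70, 9) = 70 + times(70, 8)
times(70, 8) = 70 + times(70, 7)
times(70, 7) = 70 + times(70, 6)
times(70, 6) = 70 + times(70, 5)
times(70, 5) = 70 + times(70, 4)
times(70, 4) = 70 + times(70, 3)
times(70, 3) = 70 + times(70, 2)
times(70, 2) = 70 + times(70, 1)
times(70, 1) = 70 + times(70, 0)
times(70, 0) = 0  (base case)
Total: 70 + 70 + 70 + 70 + 70 + 70 + 70 + 70 + 70 + 70 + 70 + 70 + 70 + 70 + 0 = 980

980


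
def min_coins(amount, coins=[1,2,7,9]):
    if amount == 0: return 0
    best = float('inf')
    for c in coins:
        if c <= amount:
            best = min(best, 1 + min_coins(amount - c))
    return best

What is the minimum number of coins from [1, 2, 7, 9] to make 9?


Building up with DP:
min_coins(0) = 0
min_coins(1) = min(1+min_coins(0)=1+0=1) = 1
min_coins(2) = min(1+min_coins(1)=1+1=2, 1+min_coins(0)=1+0=1) = 1
min_coins(3) = min(1+min_coins(2)=1+1=2, 1+min_coins(1)=1+1=2) = 2
min_coins(4) = min(1+min_coins(3)=1+2=3, 1+min_coins(2)=1+1=2) = 2
min_coins(5) = min(1+min_coins(4)=1+2=3, 1+min_coins(3)=1+2=3) = 3
min_coins(6) = min(1+min_coins(5)=1+3=4, 1+min_coins(4)=1+2=3) = 3
min_coins(7) = min(1+min_coins(6)=1+3=4, 1+min_coins(5)=1+3=4, 1+min_coins(0)=1+0=1) = 1
min_coins(8) = min(1+min_coins(7)=1+1=2, 1+min_coins(6)=1+3=4, 1+min_coins(1)=1+1=2) = 2
min_coins(9) = min(1+min_coins(8)=1+2=3, 1+min_coins(7)=1+1=2, 1+min_coins(2)=1+1=2, 1+min_coins(0)=1+0=1) = 1

1


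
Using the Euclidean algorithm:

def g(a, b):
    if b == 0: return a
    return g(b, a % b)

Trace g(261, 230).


g(261, 230) = g(230, 31)
g(230, 31) = g(31, 13)
g(31, 13) = g(13, 5)
g(13, 5) = g(5, 3)
g(5, 3) = g(3, 2)
g(3, 2) = g(2, 1)
g(2, 1) = g(1, 0)
g(1, 0) = 1  (base case)

1


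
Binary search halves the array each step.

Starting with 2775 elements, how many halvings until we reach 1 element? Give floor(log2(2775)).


2775 / 2 = 1387
1387 / 2 = 693
693 / 2 = 346
346 / 2 = 173
173 / 2 = 86
86 / 2 = 43
43 / 2 = 21
21 / 2 = 10
10 / 2 = 5
5 / 2 = 2
2 / 2 = 1
Reached 1 after 11 halvings

11


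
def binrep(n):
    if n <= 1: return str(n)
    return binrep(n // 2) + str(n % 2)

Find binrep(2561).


binrep(2561) = binrep(1280) + '1'
binrep(1280) = binrep(640) + '0'
binrep(640) = binrep(320) + '0'
binrep(320) = binrep(160) + '0'
binrep(160) = binrep(80) + '0'
binrep(80) = binrep(40) + '0'
binrep(40) = binrep(20) + '0'
binrep(20) = binrep(10) + '0'
binrep(10) = binrep(5) + '0'
binrep(5) = binrep(2) + '1'
binrep(2) = binrep(1) + '0'
binrep(1) = '1'  (base case)
Concatenating: '1' + '0' + '1' + '0' + '0' + '0' + '0' + '0' + '0' + '0' + '0' + '1' = '101000000001'

101000000001


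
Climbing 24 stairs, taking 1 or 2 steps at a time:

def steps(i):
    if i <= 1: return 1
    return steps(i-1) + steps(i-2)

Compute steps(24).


Building up from base cases:
steps(0) = 1
steps(1) = 1
steps(2) = steps(1) + steps(0) = 1 + 1 = 2
steps(3) = steps(2) + steps(1) = 2 + 1 = 3
steps(4) = steps(3) + steps(2) = 3 + 2 = 5
steps(5) = steps(4) + steps(3) = 5 + 3 = 8
steps(6) = steps(5) + steps(4) = 8 + 5 = 13
steps(7) = steps(6) + steps(5) = 13 + 8 = 21
steps(8) = steps(7) + steps(6) = 21 + 13 = 34
steps(9) = steps(8) + steps(7) = 34 + 21 = 55
steps(10) = steps(9) + steps(8) = 55 + 34 = 89
steps(11) = steps(10) + steps(9) = 89 + 55 = 144
steps(12) = steps(11) + steps(10) = 144 + 89 = 233
steps(13) = steps(12) + steps(11) = 233 + 144 = 377
steps(14) = steps(13) + steps(12) = 377 + 233 = 610
steps(15) = steps(14) + steps(13) = 610 + 377 = 987
steps(16) = steps(15) + steps(14) = 987 + 610 = 1597
steps(17) = steps(16) + steps(15) = 1597 + 987 = 2584
steps(18) = steps(17) + steps(16) = 2584 + 1597 = 4181
steps(19) = steps(18) + steps(17) = 4181 + 2584 = 6765
steps(20) = steps(19) + steps(18) = 6765 + 4181 = 10946
steps(21) = steps(20) + steps(19) = 10946 + 6765 = 17711
steps(22) = steps(21) + steps(20) = 17711 + 10946 = 28657
steps(23) = steps(22) + steps(21) = 28657 + 17711 = 46368
steps(24) = steps(23) + steps(22) = 46368 + 28657 = 75025

75025


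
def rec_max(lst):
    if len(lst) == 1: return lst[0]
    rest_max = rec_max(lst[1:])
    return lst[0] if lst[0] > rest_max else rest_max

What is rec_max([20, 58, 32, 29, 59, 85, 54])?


rec_max([20, 58, 32, 29, 59, 85, 54]): compare 20 with rec_max([58, 32, 29, 59, 85, 54])
rec_max([58, 32, 29, 59, 85, 54]): compare 58 with rec_max([32, 29, 59, 85, 54])
rec_max([32, 29, 59, 85, 54]): compare 32 with rec_max([29, 59, 85, 54])
rec_max([29, 59, 85, 54]): compare 29 with rec_max([59, 85, 54])
rec_max([59, 85, 54]): compare 59 with rec_max([85, 54])
rec_max([85, 54]): compare 85 with rec_max([54])
rec_max([54]) = 54  (base case)
Compare 85 with 54 -> 85
Compare 59 with 85 -> 85
Compare 29 with 85 -> 85
Compare 32 with 85 -> 85
Compare 58 with 85 -> 85
Compare 20 with 85 -> 85

85


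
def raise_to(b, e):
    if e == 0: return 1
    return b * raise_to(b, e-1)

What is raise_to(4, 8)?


raise_to(4, 8)
= 4 * raise_to(4, 7)
= 4 * 4 * raise_to(4, 6)
= 4 * 4 * 4 * raise_to(4, 5)
= 4 * 4 * 4 * 4 * raise_to(4, 4)
= 4 * 4 * 4 * 4 * 4 * raise_to(4, 3)
= 4 * 4 * 4 * 4 * 4 * 4 * raise_to(4, 2)
= 4 * 4 * 4 * 4 * 4 * 4 * 4 * raise_to(4, 1)
= 4 * 4 * 4 * 4 * 4 * 4 * 4 * 4 * raise_to(4, 0)
= 4 * 4 * 4 * 4 * 4 * 4 * 4 * 4 * 1
= 65536

65536


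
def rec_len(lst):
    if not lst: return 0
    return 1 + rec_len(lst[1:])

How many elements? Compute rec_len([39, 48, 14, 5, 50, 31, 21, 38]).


rec_len([39, 48, 14, 5, 50, 31, 21, 38]) = 1 + rec_len([48, 14, 5, 50, 31, 21, 38])
rec_len([48, 14, 5, 50, 31, 21, 38]) = 1 + rec_len([14, 5, 50, 31, 21, 38])
rec_len([14, 5, 50, 31, 21, 38]) = 1 + rec_len([5, 50, 31, 21, 38])
rec_len([5, 50, 31, 21, 38]) = 1 + rec_len([50, 31, 21, 38])
rec_len([50, 31, 21, 38]) = 1 + rec_len([31, 21, 38])
rec_len([31, 21, 38]) = 1 + rec_len([21, 38])
rec_len([21, 38]) = 1 + rec_len([38])
rec_len([38]) = 1 + rec_len([])
rec_len([]) = 0  (base case)
Unwinding: 1 + 1 + 1 + 1 + 1 + 1 + 1 + 1 + 0 = 8

8


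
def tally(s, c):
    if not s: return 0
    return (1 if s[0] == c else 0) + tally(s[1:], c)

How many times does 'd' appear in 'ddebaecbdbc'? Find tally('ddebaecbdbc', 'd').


s[0]='d' == 'd' -> 1
s[0]='d' == 'd' -> 1
s[0]='e' != 'd' -> 0
s[0]='b' != 'd' -> 0
s[0]='a' != 'd' -> 0
s[0]='e' != 'd' -> 0
s[0]='c' != 'd' -> 0
s[0]='b' != 'd' -> 0
s[0]='d' == 'd' -> 1
s[0]='b' != 'd' -> 0
s[0]='c' != 'd' -> 0
Sum: 1 + 1 + 0 + 0 + 0 + 0 + 0 + 0 + 1 + 0 + 0 = 3

3


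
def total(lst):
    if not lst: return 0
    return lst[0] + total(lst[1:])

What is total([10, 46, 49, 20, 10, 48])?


total([10, 46, 49, 20, 10, 48]) = 10 + total([46, 49, 20, 10, 48])
total([46, 49, 20, 10, 48]) = 46 + total([49, 20, 10, 48])
total([49, 20, 10, 48]) = 49 + total([20, 10, 48])
total([20, 10, 48]) = 20 + total([10, 48])
total([10, 48]) = 10 + total([48])
total([48]) = 48 + total([])
total([]) = 0  (base case)
Total: 10 + 46 + 49 + 20 + 10 + 48 + 0 = 183

183


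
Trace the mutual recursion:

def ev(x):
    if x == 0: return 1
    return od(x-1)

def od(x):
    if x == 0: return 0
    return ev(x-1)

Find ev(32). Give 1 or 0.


ev(32) = od(31)
od(31) = ev(30)
ev(30) = od(29)
od(29) = ev(28)
ev(28) = od(27)
od(27) = ev(26)
ev(26) = od(25)
od(25) = ev(24)
ev(24) = od(23)
od(23) = ev(22)
ev(22) = od(21)
od(21) = ev(20)
ev(20) = od(19)
od(19) = ev(18)
ev(18) = od(17)
od(17) = ev(16)
ev(16) = od(15)
od(15) = ev(14)
ev(14) = od(13)
od(13) = ev(12)
ev(12) = od(11)
od(11) = ev(10)
ev(10) = od(9)
od(9) = ev(8)
ev(8) = od(7)
od(7) = ev(6)
ev(6) = od(5)
od(5) = ev(4)
ev(4) = od(3)
od(3) = ev(2)
ev(2) = od(1)
od(1) = ev(0)
ev(0) = 1  (base case)
Result: 1

1


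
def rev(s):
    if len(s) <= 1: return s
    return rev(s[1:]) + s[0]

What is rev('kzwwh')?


rev('kzwwh') = rev('zwwh') + 'k'
rev('zwwh') = rev('wwh') + 'z'
rev('wwh') = rev('wh') + 'w'
rev('wh') = rev('h') + 'w'
rev('h') = 'h'  (base case)
Concatenating: 'h' + 'w' + 'w' + 'z' + 'k' = 'hwwzk'

hwwzk


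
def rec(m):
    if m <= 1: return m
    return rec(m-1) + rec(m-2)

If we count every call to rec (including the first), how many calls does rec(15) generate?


Let C(n) = total calls for rec(n)
C(0) = 1, C(1) = 1
C(2) = 1 + C(1) + C(0) = 1 + 1 + 1 = 3
C(3) = 1 + C(2) + C(1) = 1 + 3 + 1 = 5
C(4) = 1 + C(3) + C(2) = 1 + 5 + 3 = 9
C(5) = 1 + C(4) + C(3) = 1 + 9 + 5 = 15
C(6) = 1 + C(5) + C(4) = 1 + 15 + 9 = 25
C(7) = 1 + C(6) + C(5) = 1 + 25 + 15 = 41
C(8) = 1 + C(7) + C(6) = 1 + 41 + 25 = 67
C(9) = 1 + C(8) + C(7) = 1 + 67 + 41 = 109
C(10) = 1 + C(9) + C(8) = 1 + 109 + 67 = 177
C(11) = 1 + C(10) + C(9) = 1 + 177 + 109 = 287
C(12) = 1 + C(11) + C(10) = 1 + 287 + 177 = 465
C(13) = 1 + C(12) + C(11) = 1 + 465 + 287 = 753
C(14) = 1 + C(13) + C(12) = 1 + 753 + 465 = 1219
C(15) = 1 + C(14) + C(13) = 1 + 1219 + 753 = 1973

1973


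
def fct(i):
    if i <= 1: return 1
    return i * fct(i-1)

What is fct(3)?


fct(3)
= 3 * fct(2)
= 3 * 2 * fct(1)
= 3 * 2 * 1
= 6

6


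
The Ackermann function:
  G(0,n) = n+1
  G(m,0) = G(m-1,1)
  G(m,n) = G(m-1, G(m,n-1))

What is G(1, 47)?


G(1, 47) = G(0, G(1, 46))
  G(1, 46) = G(0, G(1, 45))
    G(1, 45) = G(0, G(1, 44))
      G(1, 44) = G(0, G(1, 43))
        G(1, 43) = G(0, G(1, 42))
          G(1, 42) = G(0, G(1, 41))
          G(1, 41) = G(0, G(1, 40))
          G(1, 40) = G(0, G(1, 39))
          G(1, 39) = G(0, G(1, 38))
          G(1, 38) = G(0, G(1, 37))
          G(1, 37) = G(0, G(1, 36))
          G(1, 36) = G(0, G(1, 35))
          G(1, 35) = G(0, G(1, 34))
          G(1, 34) = G(0, G(1, 33))
          G(1, 33) = G(0, G(1, 32))
          G(1, 32) = G(0, G(1, 31))
          G(1, 31) = G(0, G(1, 30))
          G(1, 30) = G(0, G(1, 29))
          G(1, 29) = G(0, G(1, 28))
          G(1, 28) = G(0, G(1, 27))
          G(1, 27) = G(0, G(1, 26))
          G(1, 26) = G(0, G(1, 25))
          G(1, 25) = G(0, G(1, 24))
          G(1, 24) = G(0, G(1, 23))
          G(1, 23) = G(0, G(1, 22))
... (trace truncated)
Result: G(1, 47) = 49

49


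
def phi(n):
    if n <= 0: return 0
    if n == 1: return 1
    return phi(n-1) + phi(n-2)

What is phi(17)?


Computing phi(17) bottom-up:
phi(0) = 0
phi(1) = 1
phi(2) = phi(1) + phi(0) = 1 + 0 = 1
phi(3) = phi(2) + phi(1) = 1 + 1 = 2
phi(4) = phi(3) + phi(2) = 2 + 1 = 3
phi(5) = phi(4) + phi(3) = 3 + 2 = 5
phi(6) = phi(5) + phi(4) = 5 + 3 = 8
phi(7) = phi(6) + phi(5) = 8 + 5 = 13
phi(8) = phi(7) + phi(6) = 13 + 8 = 21
phi(9) = phi(8) + phi(7) = 21 + 13 = 34
phi(10) = phi(9) + phi(8) = 34 + 21 = 55
phi(11) = phi(10) + phi(9) = 55 + 34 = 89
phi(12) = phi(11) + phi(10) = 89 + 55 = 144
phi(13) = phi(12) + phi(11) = 144 + 89 = 233
phi(14) = phi(13) + phi(12) = 233 + 144 = 377
phi(15) = phi(14) + phi(13) = 377 + 233 = 610
phi(16) = phi(15) + phi(14) = 610 + 377 = 987
phi(17) = phi(16) + phi(15) = 987 + 610 = 1597

1597


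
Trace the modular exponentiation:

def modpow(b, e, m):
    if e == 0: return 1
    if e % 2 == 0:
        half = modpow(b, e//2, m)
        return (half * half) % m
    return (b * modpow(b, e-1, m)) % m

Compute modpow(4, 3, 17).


modpow(4, 3, 17): e is odd, compute modpow(4, 2, 17)
  modpow(4, 2, 17): e is even, compute modpow(4, 1, 17)
    modpow(4, 1, 17): e is odd, compute modpow(4, 0, 17)
      modpow(4, 0, 17) = 1
    (4 * 1) % 17 = 4
  half=4, (4*4) % 17 = 16
(4 * 16) % 17 = 13

13


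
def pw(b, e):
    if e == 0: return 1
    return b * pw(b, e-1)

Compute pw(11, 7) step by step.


pw(11, 7)
= 11 * pw(11, 6)
= 11 * 11 * pw(11, 5)
= 11 * 11 * 11 * pw(11, 4)
= 11 * 11 * 11 * 11 * pw(11, 3)
= 11 * 11 * 11 * 11 * 11 * pw(11, 2)
= 11 * 11 * 11 * 11 * 11 * 11 * pw(11, 1)
= 11 * 11 * 11 * 11 * 11 * 11 * 11 * pw(11, 0)
= 11 * 11 * 11 * 11 * 11 * 11 * 11 * 1
= 19487171

19487171


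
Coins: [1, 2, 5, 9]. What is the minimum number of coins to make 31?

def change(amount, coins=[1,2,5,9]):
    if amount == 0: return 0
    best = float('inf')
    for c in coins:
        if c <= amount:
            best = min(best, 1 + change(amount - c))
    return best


Building up with DP:
change(0) = 0
change(1) = min(1+change(0)=1+0=1) = 1
change(2) = min(1+change(1)=1+1=2, 1+change(0)=1+0=1) = 1
change(3) = min(1+change(2)=1+1=2, 1+change(1)=1+1=2) = 2
change(4) = min(1+change(3)=1+2=3, 1+change(2)=1+1=2) = 2
change(5) = min(1+change(4)=1+2=3, 1+change(3)=1+2=3, 1+change(0)=1+0=1) = 1
change(6) = min(1+change(5)=1+1=2, 1+change(4)=1+2=3, 1+change(1)=1+1=2) = 2
change(7) = min(1+change(6)=1+2=3, 1+change(5)=1+1=2, 1+change(2)=1+1=2) = 2
change(8) = min(1+change(7)=1+2=3, 1+change(6)=1+2=3, 1+change(3)=1+2=3) = 3
change(9) = min(1+change(8)=1+3=4, 1+change(7)=1+2=3, 1+change(4)=1+2=3, 1+change(0)=1+0=1) = 1
change(10) = min(1+change(9)=1+1=2, 1+change(8)=1+3=4, 1+change(5)=1+1=2, 1+change(1)=1+1=2) = 2
change(11) = min(1+change(10)=1+2=3, 1+change(9)=1+1=2, 1+change(6)=1+2=3, 1+change(2)=1+1=2) = 2
change(12) = min(1+change(11)=1+2=3, 1+change(10)=1+2=3, 1+change(7)=1+2=3, 1+change(3)=1+2=3) = 3
change(13) = min(1+change(12)=1+3=4, 1+change(11)=1+2=3, 1+change(8)=1+3=4, 1+change(4)=1+2=3) = 3
change(14) = min(1+change(13)=1+3=4, 1+change(12)=1+3=4, 1+change(9)=1+1=2, 1+change(5)=1+1=2) = 2
change(15) = min(1+change(14)=1+2=3, 1+change(13)=1+3=4, 1+change(10)=1+2=3, 1+change(6)=1+2=3) = 3
change(16) = min(1+change(15)=1+3=4, 1+change(14)=1+2=3, 1+change(11)=1+2=3, 1+change(7)=1+2=3) = 3
change(17) = min(1+change(16)=1+3=4, 1+change(15)=1+3=4, 1+change(12)=1+3=4, 1+change(8)=1+3=4) = 4
change(18) = min(1+change(17)=1+4=5, 1+change(16)=1+3=4, 1+change(13)=1+3=4, 1+change(9)=1+1=2) = 2
change(19) = min(1+change(18)=1+2=3, 1+change(17)=1+4=5, 1+change(14)=1+2=3, 1+change(10)=1+2=3) = 3
change(20) = min(1+change(19)=1+3=4, 1+change(18)=1+2=3, 1+change(15)=1+3=4, 1+change(11)=1+2=3) = 3
change(21) = min(1+change(20)=1+3=4, 1+change(19)=1+3=4, 1+change(16)=1+3=4, 1+change(12)=1+3=4) = 4
change(22) = min(1+change(21)=1+4=5, 1+change(20)=1+3=4, 1+change(17)=1+4=5, 1+change(13)=1+3=4) = 4
change(23) = min(1+change(22)=1+4=5, 1+change(21)=1+4=5, 1+change(18)=1+2=3, 1+change(14)=1+2=3) = 3
change(24) = min(1+change(23)=1+3=4, 1+change(22)=1+4=5, 1+change(19)=1+3=4, 1+change(15)=1+3=4) = 4
change(25) = min(1+change(24)=1+4=5, 1+change(23)=1+3=4, 1+change(20)=1+3=4, 1+change(16)=1+3=4) = 4
change(26) = min(1+change(25)=1+4=5, 1+change(24)=1+4=5, 1+change(21)=1+4=5, 1+change(17)=1+4=5) = 5
change(27) = min(1+change(26)=1+5=6, 1+change(25)=1+4=5, 1+change(22)=1+4=5, 1+change(18)=1+2=3) = 3
change(28) = min(1+change(27)=1+3=4, 1+change(26)=1+5=6, 1+change(23)=1+3=4, 1+change(19)=1+3=4) = 4
change(29) = min(1+change(28)=1+4=5, 1+change(27)=1+3=4, 1+change(24)=1+4=5, 1+change(20)=1+3=4) = 4
change(30) = min(1+change(29)=1+4=5, 1+change(28)=1+4=5, 1+change(25)=1+4=5, 1+change(21)=1+4=5) = 5
change(31) = min(1+change(30)=1+5=6, 1+change(29)=1+4=5, 1+change(26)=1+5=6, 1+change(22)=1+4=5) = 5

5


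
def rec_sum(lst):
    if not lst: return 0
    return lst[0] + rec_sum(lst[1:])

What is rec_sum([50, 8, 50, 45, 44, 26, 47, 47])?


rec_sum([50, 8, 50, 45, 44, 26, 47, 47]) = 50 + rec_sum([8, 50, 45, 44, 26, 47, 47])
rec_sum([8, 50, 45, 44, 26, 47, 47]) = 8 + rec_sum([50, 45, 44, 26, 47, 47])
rec_sum([50, 45, 44, 26, 47, 47]) = 50 + rec_sum([45, 44, 26, 47, 47])
rec_sum([45, 44, 26, 47, 47]) = 45 + rec_sum([44, 26, 47, 47])
rec_sum([44, 26, 47, 47]) = 44 + rec_sum([26, 47, 47])
rec_sum([26, 47, 47]) = 26 + rec_sum([47, 47])
rec_sum([47, 47]) = 47 + rec_sum([47])
rec_sum([47]) = 47 + rec_sum([])
rec_sum([]) = 0  (base case)
Total: 50 + 8 + 50 + 45 + 44 + 26 + 47 + 47 + 0 = 317

317


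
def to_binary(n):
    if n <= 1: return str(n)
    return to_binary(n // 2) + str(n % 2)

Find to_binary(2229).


to_binary(2229) = to_binary(1114) + '1'
to_binary(1114) = to_binary(557) + '0'
to_binary(557) = to_binary(278) + '1'
to_binary(278) = to_binary(139) + '0'
to_binary(139) = to_binary(69) + '1'
to_binary(69) = to_binary(34) + '1'
to_binary(34) = to_binary(17) + '0'
to_binary(17) = to_binary(8) + '1'
to_binary(8) = to_binary(4) + '0'
to_binary(4) = to_binary(2) + '0'
to_binary(2) = to_binary(1) + '0'
to_binary(1) = '1'  (base case)
Concatenating: '1' + '0' + '0' + '0' + '1' + '0' + '1' + '1' + '0' + '1' + '0' + '1' = '100010110101'

100010110101


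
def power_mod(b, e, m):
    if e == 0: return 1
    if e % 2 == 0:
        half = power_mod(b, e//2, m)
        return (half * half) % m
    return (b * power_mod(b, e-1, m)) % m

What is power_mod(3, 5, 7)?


power_mod(3, 5, 7): e is odd, compute power_mod(3, 4, 7)
  power_mod(3, 4, 7): e is even, compute power_mod(3, 2, 7)
    power_mod(3, 2, 7): e is even, compute power_mod(3, 1, 7)
      power_mod(3, 1, 7): e is odd, compute power_mod(3, 0, 7)
        power_mod(3, 0, 7) = 1
      (3 * 1) % 7 = 3
    half=3, (3*3) % 7 = 2
  half=2, (2*2) % 7 = 4
(3 * 4) % 7 = 5

5


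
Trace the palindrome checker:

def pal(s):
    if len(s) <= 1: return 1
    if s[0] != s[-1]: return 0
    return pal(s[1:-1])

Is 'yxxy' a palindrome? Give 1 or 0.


pal('yxxy'): s[0]='y' == s[-1]='y' -> check pal('xx')
pal('xx'): s[0]='x' == s[-1]='x' -> check pal('')
pal(''): len <= 1 -> return 1  (base case)
Result: 1 (palindrome)

1


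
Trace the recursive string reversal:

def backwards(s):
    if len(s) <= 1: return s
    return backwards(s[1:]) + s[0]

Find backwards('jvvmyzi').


backwards('jvvmyzi') = backwards('vvmyzi') + 'j'
backwards('vvmyzi') = backwards('vmyzi') + 'v'
backwards('vmyzi') = backwards('myzi') + 'v'
backwards('myzi') = backwards('yzi') + 'm'
backwards('yzi') = backwards('zi') + 'y'
backwards('zi') = backwards('i') + 'z'
backwards('i') = 'i'  (base case)
Concatenating: 'i' + 'z' + 'y' + 'm' + 'v' + 'v' + 'j' = 'izymvvj'

izymvvj


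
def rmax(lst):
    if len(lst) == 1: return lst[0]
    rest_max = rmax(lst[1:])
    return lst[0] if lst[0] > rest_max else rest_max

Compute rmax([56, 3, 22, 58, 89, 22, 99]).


rmax([56, 3, 22, 58, 89, 22, 99]): compare 56 with rmax([3, 22, 58, 89, 22, 99])
rmax([3, 22, 58, 89, 22, 99]): compare 3 with rmax([22, 58, 89, 22, 99])
rmax([22, 58, 89, 22, 99]): compare 22 with rmax([58, 89, 22, 99])
rmax([58, 89, 22, 99]): compare 58 with rmax([89, 22, 99])
rmax([89, 22, 99]): compare 89 with rmax([22, 99])
rmax([22, 99]): compare 22 with rmax([99])
rmax([99]) = 99  (base case)
Compare 22 with 99 -> 99
Compare 89 with 99 -> 99
Compare 58 with 99 -> 99
Compare 22 with 99 -> 99
Compare 3 with 99 -> 99
Compare 56 with 99 -> 99

99


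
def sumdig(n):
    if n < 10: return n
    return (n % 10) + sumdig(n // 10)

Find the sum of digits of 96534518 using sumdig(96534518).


sumdig(96534518) = 8 + sumdig(9653451)
sumdig(9653451) = 1 + sumdig(965345)
sumdig(965345) = 5 + sumdig(96534)
sumdig(96534) = 4 + sumdig(9653)
sumdig(9653) = 3 + sumdig(965)
sumdig(965) = 5 + sumdig(96)
sumdig(96) = 6 + sumdig(9)
sumdig(9) = 9  (base case)
Total: 8 + 1 + 5 + 4 + 3 + 5 + 6 + 9 = 41

41


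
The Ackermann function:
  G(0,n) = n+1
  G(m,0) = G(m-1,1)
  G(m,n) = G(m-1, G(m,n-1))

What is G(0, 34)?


G(0, 34) = 35
Result: G(0, 34) = 35

35


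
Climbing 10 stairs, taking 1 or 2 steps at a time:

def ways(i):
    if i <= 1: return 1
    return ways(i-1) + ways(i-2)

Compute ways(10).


Building up from base cases:
ways(0) = 1
ways(1) = 1
ways(2) = ways(1) + ways(0) = 1 + 1 = 2
ways(3) = ways(2) + ways(1) = 2 + 1 = 3
ways(4) = ways(3) + ways(2) = 3 + 2 = 5
ways(5) = ways(4) + ways(3) = 5 + 3 = 8
ways(6) = ways(5) + ways(4) = 8 + 5 = 13
ways(7) = ways(6) + ways(5) = 13 + 8 = 21
ways(8) = ways(7) + ways(6) = 21 + 13 = 34
ways(9) = ways(8) + ways(7) = 34 + 21 = 55
ways(10) = ways(9) + ways(8) = 55 + 34 = 89

89


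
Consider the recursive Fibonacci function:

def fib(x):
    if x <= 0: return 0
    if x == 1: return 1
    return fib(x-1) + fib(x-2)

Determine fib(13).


Computing fib(13) bottom-up:
fib(0) = 0
fib(1) = 1
fib(2) = fib(1) + fib(0) = 1 + 0 = 1
fib(3) = fib(2) + fib(1) = 1 + 1 = 2
fib(4) = fib(3) + fib(2) = 2 + 1 = 3
fib(5) = fib(4) + fib(3) = 3 + 2 = 5
fib(6) = fib(5) + fib(4) = 5 + 3 = 8
fib(7) = fib(6) + fib(5) = 8 + 5 = 13
fib(8) = fib(7) + fib(6) = 13 + 8 = 21
fib(9) = fib(8) + fib(7) = 21 + 13 = 34
fib(10) = fib(9) + fib(8) = 34 + 21 = 55
fib(11) = fib(10) + fib(9) = 55 + 34 = 89
fib(12) = fib(11) + fib(10) = 89 + 55 = 144
fib(13) = fib(12) + fib(11) = 144 + 89 = 233

233


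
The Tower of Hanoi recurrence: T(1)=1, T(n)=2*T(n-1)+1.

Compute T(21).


T(21) = 2 * T(20) + 1
T(20) = 2 * T(19) + 1
T(19) = 2 * T(18) + 1
T(18) = 2 * T(17) + 1
T(17) = 2 * T(16) + 1
T(16) = 2 * T(15) + 1
T(15) = 2 * T(14) + 1
T(14) = 2 * T(13) + 1
T(13) = 2 * T(12) + 1
T(12) = 2 * T(11) + 1
T(11) = 2 * T(10) + 1
T(10) = 2 * T(9) + 1
T(9) = 2 * T(8) + 1
T(8) = 2 * T(7) + 1
T(7) = 2 * T(6) + 1
T(6) = 2 * T(5) + 1
T(5) = 2 * T(4) + 1
T(4) = 2 * T(3) + 1
T(3) = 2 * T(2) + 1
T(2) = 2 * T(1) + 1
T(1) = 1  (base case)
T(2) = 2 * 1 + 1 = 3
T(3) = 2 * 3 + 1 = 7
T(4) = 2 * 7 + 1 = 15
T(5) = 2 * 15 + 1 = 31
T(6) = 2 * 31 + 1 = 63
T(7) = 2 * 63 + 1 = 127
T(8) = 2 * 127 + 1 = 255
T(9) = 2 * 255 + 1 = 511
T(10) = 2 * 511 + 1 = 1023
T(11) = 2 * 1023 + 1 = 2047
T(12) = 2 * 2047 + 1 = 4095
T(13) = 2 * 4095 + 1 = 8191
T(14) = 2 * 8191 + 1 = 16383
T(15) = 2 * 16383 + 1 = 32767
T(16) = 2 * 32767 + 1 = 65535
T(17) = 2 * 65535 + 1 = 131071
T(18) = 2 * 131071 + 1 = 262143
T(19) = 2 * 262143 + 1 = 524287
T(20) = 2 * 524287 + 1 = 1048575
T(21) = 2 * 1048575 + 1 = 2097151

2097151


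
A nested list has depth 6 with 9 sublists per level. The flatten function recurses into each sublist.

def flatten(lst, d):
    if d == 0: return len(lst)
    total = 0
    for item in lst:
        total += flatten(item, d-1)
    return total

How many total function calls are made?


At depth 0 (root): 1 call
At depth 1: each of 1 parents calls flatten on 9 children = 9 calls
At depth 2: each of 9 parents calls flatten on 9 children = 81 calls
At depth 3: each of 81 parents calls flatten on 9 children = 729 calls
At depth 4: each of 729 parents calls flatten on 9 children = 6561 calls
At depth 5: each of 6561 parents calls flatten on 9 children = 59049 calls
At depth 6: each of 59049 parents calls flatten on 9 children = 531441 calls
Total: 1 + 9 + 81 + 729 + 6561 + 59049 + 531441 = 597871

597871


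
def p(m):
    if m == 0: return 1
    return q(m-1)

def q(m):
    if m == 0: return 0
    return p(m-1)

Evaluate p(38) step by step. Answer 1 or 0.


p(38) = q(37)
q(37) = p(36)
p(36) = q(35)
q(35) = p(34)
p(34) = q(33)
q(33) = p(32)
p(32) = q(31)
q(31) = p(30)
p(30) = q(29)
q(29) = p(28)
p(28) = q(27)
q(27) = p(26)
p(26) = q(25)
q(25) = p(24)
p(24) = q(23)
q(23) = p(22)
p(22) = q(21)
q(21) = p(20)
p(20) = q(19)
q(19) = p(18)
p(18) = q(17)
q(17) = p(16)
p(16) = q(15)
q(15) = p(14)
p(14) = q(13)
q(13) = p(12)
p(12) = q(11)
q(11) = p(10)
p(10) = q(9)
q(9) = p(8)
p(8) = q(7)
q(7) = p(6)
p(6) = q(5)
q(5) = p(4)
p(4) = q(3)
q(3) = p(2)
p(2) = q(1)
q(1) = p(0)
p(0) = 1  (base case)
Result: 1

1


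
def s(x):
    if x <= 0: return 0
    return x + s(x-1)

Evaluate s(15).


s(15)
= 15 + 14 + 13 + 12 + 11 + 10 + 9 + 8 + 7 + 6 + 5 + 4 + 3 + 2 + 1 + s(0)
= 15 + 14 + 13 + 12 + 11 + 10 + 9 + 8 + 7 + 6 + 5 + 4 + 3 + 2 + 1 + 0
= 120

120


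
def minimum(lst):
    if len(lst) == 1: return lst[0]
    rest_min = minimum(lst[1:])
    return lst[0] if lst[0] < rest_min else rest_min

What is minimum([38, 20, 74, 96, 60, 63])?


minimum([38, 20, 74, 96, 60, 63]): compare 38 with minimum([20, 74, 96, 60, 63])
minimum([20, 74, 96, 60, 63]): compare 20 with minimum([74, 96, 60, 63])
minimum([74, 96, 60, 63]): compare 74 with minimum([96, 60, 63])
minimum([96, 60, 63]): compare 96 with minimum([60, 63])
minimum([60, 63]): compare 60 with minimum([63])
minimum([63]) = 63  (base case)
Compare 60 with 63 -> 60
Compare 96 with 60 -> 60
Compare 74 with 60 -> 60
Compare 20 with 60 -> 20
Compare 38 with 20 -> 20

20


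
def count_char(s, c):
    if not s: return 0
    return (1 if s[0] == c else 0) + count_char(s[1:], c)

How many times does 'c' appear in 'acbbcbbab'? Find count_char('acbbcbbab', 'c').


s[0]='a' != 'c' -> 0
s[0]='c' == 'c' -> 1
s[0]='b' != 'c' -> 0
s[0]='b' != 'c' -> 0
s[0]='c' == 'c' -> 1
s[0]='b' != 'c' -> 0
s[0]='b' != 'c' -> 0
s[0]='a' != 'c' -> 0
s[0]='b' != 'c' -> 0
Sum: 0 + 1 + 0 + 0 + 1 + 0 + 0 + 0 + 0 = 2

2


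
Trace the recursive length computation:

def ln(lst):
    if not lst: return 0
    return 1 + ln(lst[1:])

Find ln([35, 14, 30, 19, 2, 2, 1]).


ln([35, 14, 30, 19, 2, 2, 1]) = 1 + ln([14, 30, 19, 2, 2, 1])
ln([14, 30, 19, 2, 2, 1]) = 1 + ln([30, 19, 2, 2, 1])
ln([30, 19, 2, 2, 1]) = 1 + ln([19, 2, 2, 1])
ln([19, 2, 2, 1]) = 1 + ln([2, 2, 1])
ln([2, 2, 1]) = 1 + ln([2, 1])
ln([2, 1]) = 1 + ln([1])
ln([1]) = 1 + ln([])
ln([]) = 0  (base case)
Unwinding: 1 + 1 + 1 + 1 + 1 + 1 + 1 + 0 = 7

7


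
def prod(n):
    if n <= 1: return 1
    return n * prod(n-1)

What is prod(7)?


prod(7)
= 7 * prod(6)
= 7 * 6 * prod(5)
= 7 * 6 * 5 * prod(4)
= 7 * 6 * 5 * 4 * prod(3)
= 7 * 6 * 5 * 4 * 3 * prod(2)
= 7 * 6 * 5 * 4 * 3 * 2 * prod(1)
= 7 * 6 * 5 * 4 * 3 * 2 * 1
= 5040

5040


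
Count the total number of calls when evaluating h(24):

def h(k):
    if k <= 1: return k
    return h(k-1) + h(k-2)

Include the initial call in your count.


Let C(n) = total calls for h(n)
C(0) = 1, C(1) = 1
C(2) = 1 + C(1) + C(0) = 1 + 1 + 1 = 3
C(3) = 1 + C(2) + C(1) = 1 + 3 + 1 = 5
C(4) = 1 + C(3) + C(2) = 1 + 5 + 3 = 9
C(5) = 1 + C(4) + C(3) = 1 + 9 + 5 = 15
C(6) = 1 + C(5) + C(4) = 1 + 15 + 9 = 25
C(7) = 1 + C(6) + C(5) = 1 + 25 + 15 = 41
C(8) = 1 + C(7) + C(6) = 1 + 41 + 25 = 67
C(9) = 1 + C(8) + C(7) = 1 + 67 + 41 = 109
C(10) = 1 + C(9) + C(8) = 1 + 109 + 67 = 177
C(11) = 1 + C(10) + C(9) = 1 + 177 + 109 = 287
C(12) = 1 + C(11) + C(10) = 1 + 287 + 177 = 465
C(13) = 1 + C(12) + C(11) = 1 + 465 + 287 = 753
C(14) = 1 + C(13) + C(12) = 1 + 753 + 465 = 1219
C(15) = 1 + C(14) + C(13) = 1 + 1219 + 753 = 1973
C(16) = 1 + C(15) + C(14) = 1 + 1973 + 1219 = 3193
C(17) = 1 + C(16) + C(15) = 1 + 3193 + 1973 = 5167
C(18) = 1 + C(17) + C(16) = 1 + 5167 + 3193 = 8361
C(19) = 1 + C(18) + C(17) = 1 + 8361 + 5167 = 13529
C(20) = 1 + C(19) + C(18) = 1 + 13529 + 8361 = 21891
C(21) = 1 + C(20) + C(19) = 1 + 21891 + 13529 = 35421
C(22) = 1 + C(21) + C(20) = 1 + 35421 + 21891 = 57313
C(23) = 1 + C(22) + C(21) = 1 + 57313 + 35421 = 92735
C(24) = 1 + C(23) + C(22) = 1 + 92735 + 57313 = 150049

150049


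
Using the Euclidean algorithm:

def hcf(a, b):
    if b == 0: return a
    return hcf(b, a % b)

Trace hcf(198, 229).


hcf(198, 229) = hcf(229, 198)
hcf(229, 198) = hcf(198, 31)
hcf(198, 31) = hcf(31, 12)
hcf(31, 12) = hcf(12, 7)
hcf(12, 7) = hcf(7, 5)
hcf(7, 5) = hcf(5, 2)
hcf(5, 2) = hcf(2, 1)
hcf(2, 1) = hcf(1, 0)
hcf(1, 0) = 1  (base case)

1


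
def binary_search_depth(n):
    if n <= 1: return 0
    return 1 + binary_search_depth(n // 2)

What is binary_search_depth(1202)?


1202 / 2 = 601
601 / 2 = 300
300 / 2 = 150
150 / 2 = 75
75 / 2 = 37
37 / 2 = 18
18 / 2 = 9
9 / 2 = 4
4 / 2 = 2
2 / 2 = 1
Reached 1 after 10 halvings

10


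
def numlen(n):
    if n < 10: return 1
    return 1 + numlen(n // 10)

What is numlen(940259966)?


numlen(940259966) = 1 + numlen(94025996)
numlen(94025996) = 1 + numlen(9402599)
numlen(9402599) = 1 + numlen(940259)
numlen(940259) = 1 + numlen(94025)
numlen(94025) = 1 + numlen(9402)
numlen(9402) = 1 + numlen(940)
numlen(940) = 1 + numlen(94)
numlen(94) = 1 + numlen(9)
numlen(9) = 1  (base case: 9 < 10)
Unwinding: 1 + 1 + 1 + 1 + 1 + 1 + 1 + 1 + 1 = 9

9


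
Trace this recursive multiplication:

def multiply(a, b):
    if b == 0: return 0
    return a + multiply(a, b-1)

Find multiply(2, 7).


multiply(2, 7) = 2 + multiply(2, 6)
multiply(2, 6) = 2 + multiply(2, 5)
multiply(2, 5) = 2 + multiply(2, 4)
multiply(2, 4) = 2 + multiply(2, 3)
multiply(2, 3) = 2 + multiply(2, 2)
multiply(2, 2) = 2 + multiply(2, 1)
multiply(2, 1) = 2 + multiply(2, 0)
multiply(2, 0) = 0  (base case)
Total: 2 + 2 + 2 + 2 + 2 + 2 + 2 + 0 = 14

14


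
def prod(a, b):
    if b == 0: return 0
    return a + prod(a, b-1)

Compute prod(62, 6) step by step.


prod(62, 6) = 62 + prod(62, 5)
prod(62, 5) = 62 + prod(62, 4)
prod(62, 4) = 62 + prod(62, 3)
prod(62, 3) = 62 + prod(62, 2)
prod(62, 2) = 62 + prod(62, 1)
prod(62, 1) = 62 + prod(62, 0)
prod(62, 0) = 0  (base case)
Total: 62 + 62 + 62 + 62 + 62 + 62 + 0 = 372

372


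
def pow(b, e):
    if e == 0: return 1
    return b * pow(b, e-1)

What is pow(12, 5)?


pow(12, 5)
= 12 * pow(12, 4)
= 12 * 12 * pow(12, 3)
= 12 * 12 * 12 * pow(12, 2)
= 12 * 12 * 12 * 12 * pow(12, 1)
= 12 * 12 * 12 * 12 * 12 * pow(12, 0)
= 12 * 12 * 12 * 12 * 12 * 1
= 248832

248832


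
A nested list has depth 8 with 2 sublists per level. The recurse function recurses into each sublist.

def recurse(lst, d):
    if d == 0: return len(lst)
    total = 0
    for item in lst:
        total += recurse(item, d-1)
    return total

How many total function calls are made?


At depth 0 (root): 1 call
At depth 1: each of 1 parents calls recurse on 2 children = 2 calls
At depth 2: each of 2 parents calls recurse on 2 children = 4 calls
At depth 3: each of 4 parents calls recurse on 2 children = 8 calls
At depth 4: each of 8 parents calls recurse on 2 children = 16 calls
At depth 5: each of 16 parents calls recurse on 2 children = 32 calls
At depth 6: each of 32 parents calls recurse on 2 children = 64 calls
At depth 7: each of 64 parents calls recurse on 2 children = 128 calls
At depth 8: each of 128 parents calls recurse on 2 children = 256 calls
Total: 1 + 2 + 4 + 8 + 16 + 32 + 64 + 128 + 256 = 511

511


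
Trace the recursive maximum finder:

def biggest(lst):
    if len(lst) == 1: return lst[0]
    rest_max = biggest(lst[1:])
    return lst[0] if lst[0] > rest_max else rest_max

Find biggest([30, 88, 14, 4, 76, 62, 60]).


biggest([30, 88, 14, 4, 76, 62, 60]): compare 30 with biggest([88, 14, 4, 76, 62, 60])
biggest([88, 14, 4, 76, 62, 60]): compare 88 with biggest([14, 4, 76, 62, 60])
biggest([14, 4, 76, 62, 60]): compare 14 with biggest([4, 76, 62, 60])
biggest([4, 76, 62, 60]): compare 4 with biggest([76, 62, 60])
biggest([76, 62, 60]): compare 76 with biggest([62, 60])
biggest([62, 60]): compare 62 with biggest([60])
biggest([60]) = 60  (base case)
Compare 62 with 60 -> 62
Compare 76 with 62 -> 76
Compare 4 with 76 -> 76
Compare 14 with 76 -> 76
Compare 88 with 76 -> 88
Compare 30 with 88 -> 88

88


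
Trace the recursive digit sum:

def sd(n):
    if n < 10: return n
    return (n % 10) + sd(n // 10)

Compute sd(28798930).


sd(28798930) = 0 + sd(2879893)
sd(2879893) = 3 + sd(287989)
sd(287989) = 9 + sd(28798)
sd(28798) = 8 + sd(2879)
sd(2879) = 9 + sd(287)
sd(287) = 7 + sd(28)
sd(28) = 8 + sd(2)
sd(2) = 2  (base case)
Total: 0 + 3 + 9 + 8 + 9 + 7 + 8 + 2 = 46

46


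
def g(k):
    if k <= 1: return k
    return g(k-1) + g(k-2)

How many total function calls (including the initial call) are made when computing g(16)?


Let C(n) = total calls for g(n)
C(0) = 1, C(1) = 1
C(2) = 1 + C(1) + C(0) = 1 + 1 + 1 = 3
C(3) = 1 + C(2) + C(1) = 1 + 3 + 1 = 5
C(4) = 1 + C(3) + C(2) = 1 + 5 + 3 = 9
C(5) = 1 + C(4) + C(3) = 1 + 9 + 5 = 15
C(6) = 1 + C(5) + C(4) = 1 + 15 + 9 = 25
C(7) = 1 + C(6) + C(5) = 1 + 25 + 15 = 41
C(8) = 1 + C(7) + C(6) = 1 + 41 + 25 = 67
C(9) = 1 + C(8) + C(7) = 1 + 67 + 41 = 109
C(10) = 1 + C(9) + C(8) = 1 + 109 + 67 = 177
C(11) = 1 + C(10) + C(9) = 1 + 177 + 109 = 287
C(12) = 1 + C(11) + C(10) = 1 + 287 + 177 = 465
C(13) = 1 + C(12) + C(11) = 1 + 465 + 287 = 753
C(14) = 1 + C(13) + C(12) = 1 + 753 + 465 = 1219
C(15) = 1 + C(14) + C(13) = 1 + 1219 + 753 = 1973
C(16) = 1 + C(15) + C(14) = 1 + 1973 + 1219 = 3193

3193


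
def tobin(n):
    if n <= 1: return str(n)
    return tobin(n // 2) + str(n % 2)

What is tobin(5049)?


tobin(5049) = tobin(2524) + '1'
tobin(2524) = tobin(1262) + '0'
tobin(1262) = tobin(631) + '0'
tobin(631) = tobin(315) + '1'
tobin(315) = tobin(157) + '1'
tobin(157) = tobin(78) + '1'
tobin(78) = tobin(39) + '0'
tobin(39) = tobin(19) + '1'
tobin(19) = tobin(9) + '1'
tobin(9) = tobin(4) + '1'
tobin(4) = tobin(2) + '0'
tobin(2) = tobin(1) + '0'
tobin(1) = '1'  (base case)
Concatenating: '1' + '0' + '0' + '1' + '1' + '1' + '0' + '1' + '1' + '1' + '0' + '0' + '1' = '1001110111001'

1001110111001
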